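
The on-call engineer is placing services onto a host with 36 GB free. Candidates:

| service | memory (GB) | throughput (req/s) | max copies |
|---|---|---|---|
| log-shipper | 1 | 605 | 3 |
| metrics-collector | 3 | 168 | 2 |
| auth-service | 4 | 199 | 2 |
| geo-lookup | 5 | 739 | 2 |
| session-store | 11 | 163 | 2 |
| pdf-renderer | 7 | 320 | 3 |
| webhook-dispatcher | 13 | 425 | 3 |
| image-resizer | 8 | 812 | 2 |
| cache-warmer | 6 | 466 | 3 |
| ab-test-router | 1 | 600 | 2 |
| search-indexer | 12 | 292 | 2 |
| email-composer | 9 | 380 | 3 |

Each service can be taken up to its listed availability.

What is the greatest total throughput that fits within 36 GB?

The ratio heuristic lands on 3×log-shipper + metrics-collector + 2×geo-lookup + 2×image-resizer + 2×ab-test-router (6285) but leaves 2 GB idle.
Dropping metrics-collector frees 3 GB; slotting in auth-service (4 GB) lifts the total to 6316 at 35 GB.

6316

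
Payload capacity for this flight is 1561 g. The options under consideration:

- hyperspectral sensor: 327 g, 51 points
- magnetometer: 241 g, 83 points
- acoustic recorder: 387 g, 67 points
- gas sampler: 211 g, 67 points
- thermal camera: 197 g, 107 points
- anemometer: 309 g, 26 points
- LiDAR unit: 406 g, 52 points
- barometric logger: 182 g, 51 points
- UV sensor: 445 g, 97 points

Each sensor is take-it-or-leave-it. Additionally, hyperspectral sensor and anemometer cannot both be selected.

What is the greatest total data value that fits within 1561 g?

426

Ranking by ratio (data value/g): thermal camera 0.54, magnetometer 0.34, gas sampler 0.32.
The ratio heuristic lands on magnetometer + gas sampler + thermal camera + barometric logger + UV sensor (405) but leaves 285 g idle.
Dropping UV sensor frees 445 g; slotting in hyperspectral sensor + acoustic recorder (714 g) lifts the total to 426 at 1545 g.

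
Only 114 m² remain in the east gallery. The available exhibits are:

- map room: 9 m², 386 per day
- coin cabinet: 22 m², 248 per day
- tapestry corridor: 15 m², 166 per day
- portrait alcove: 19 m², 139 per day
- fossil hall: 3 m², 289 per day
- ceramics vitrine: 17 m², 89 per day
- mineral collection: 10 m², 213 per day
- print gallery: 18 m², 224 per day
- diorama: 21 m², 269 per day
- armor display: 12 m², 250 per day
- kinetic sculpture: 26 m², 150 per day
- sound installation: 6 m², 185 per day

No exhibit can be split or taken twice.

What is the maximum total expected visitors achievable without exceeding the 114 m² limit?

A density-first pass picks map room + coin cabinet + fossil hall + mineral collection + print gallery + diorama + armor display + sound installation — 2064 at 101 m².
Replace coin cabinet with tapestry corridor + portrait alcove: the trade gains 57 net, giving 2121 at 113 m².
The closest alternative, map room + coin cabinet + tapestry corridor + portrait alcove + fossil hall + mineral collection + print gallery + armor display + sound installation, reaches only 2100.

2121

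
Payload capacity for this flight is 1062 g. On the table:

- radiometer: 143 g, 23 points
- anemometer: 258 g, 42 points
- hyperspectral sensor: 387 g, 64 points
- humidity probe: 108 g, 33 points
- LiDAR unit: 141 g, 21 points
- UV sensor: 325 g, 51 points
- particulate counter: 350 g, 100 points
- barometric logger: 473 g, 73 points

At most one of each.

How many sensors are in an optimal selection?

The maximum data value within 1062 g is 226.
One optimal bundle: anemometer + humidity probe + UV sensor + particulate counter (1041 g).
All optima have 4 sensors.

4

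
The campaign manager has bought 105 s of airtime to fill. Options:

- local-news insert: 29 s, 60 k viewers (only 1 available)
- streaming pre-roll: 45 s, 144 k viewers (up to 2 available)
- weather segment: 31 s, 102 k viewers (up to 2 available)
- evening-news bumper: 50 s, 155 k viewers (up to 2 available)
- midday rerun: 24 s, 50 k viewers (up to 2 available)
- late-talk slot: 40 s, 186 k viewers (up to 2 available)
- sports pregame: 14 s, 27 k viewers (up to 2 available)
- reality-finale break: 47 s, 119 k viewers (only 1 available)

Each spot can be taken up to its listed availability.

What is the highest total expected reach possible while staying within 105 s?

422

Midday rerun + 2×late-talk slot uses 104 of the 105 s and totals 422.
No other feasible combination exceeds 422.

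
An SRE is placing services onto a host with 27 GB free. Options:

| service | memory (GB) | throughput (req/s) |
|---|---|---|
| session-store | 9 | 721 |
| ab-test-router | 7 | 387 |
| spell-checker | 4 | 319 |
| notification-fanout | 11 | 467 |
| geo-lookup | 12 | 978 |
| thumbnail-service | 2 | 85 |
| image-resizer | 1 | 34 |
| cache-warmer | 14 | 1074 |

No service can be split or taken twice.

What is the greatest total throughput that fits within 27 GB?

2114

Ranking by ratio (throughput/GB): geo-lookup 81.50, session-store 80.11, spell-checker 79.75, cache-warmer 76.71.
A density-first pass picks session-store + spell-checker + geo-lookup + thumbnail-service — 2103 at 27 GB.
The 14 GB tied up in geo-lookup and thumbnail-service is better spent on cache-warmer — total rises to 2114 (27 GB).
The closest alternative, session-store + spell-checker + geo-lookup + thumbnail-service, reaches only 2103.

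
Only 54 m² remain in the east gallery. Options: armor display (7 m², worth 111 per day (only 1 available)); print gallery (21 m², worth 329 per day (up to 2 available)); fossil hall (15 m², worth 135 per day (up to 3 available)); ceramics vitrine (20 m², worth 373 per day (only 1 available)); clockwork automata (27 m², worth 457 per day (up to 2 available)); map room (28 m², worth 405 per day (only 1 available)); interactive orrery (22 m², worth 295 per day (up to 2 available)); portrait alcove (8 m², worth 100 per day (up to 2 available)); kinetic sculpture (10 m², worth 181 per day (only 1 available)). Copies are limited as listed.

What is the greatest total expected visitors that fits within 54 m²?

941

By expected visitors per m²: ceramics vitrine 18.65, kinetic sculpture 18.10, clockwork automata 16.93, armor display 15.86 lead.
Greedy by ratio would take armor display + ceramics vitrine + 2×portrait alcove + kinetic sculpture: 53 m² used, total 865.
The 26 m² tied up in 2×portrait alcove and kinetic sculpture is better spent on clockwork automata — total rises to 941 (54 m²).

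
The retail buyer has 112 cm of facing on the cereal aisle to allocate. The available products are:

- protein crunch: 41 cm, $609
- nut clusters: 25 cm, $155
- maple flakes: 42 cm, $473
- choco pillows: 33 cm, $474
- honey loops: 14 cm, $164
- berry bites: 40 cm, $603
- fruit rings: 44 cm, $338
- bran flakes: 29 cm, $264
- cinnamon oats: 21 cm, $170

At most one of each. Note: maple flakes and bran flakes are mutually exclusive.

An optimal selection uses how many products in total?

3

Optimal total is 1476.
For example protein crunch + berry bites + bran flakes achieves it, using 110 cm.
Every optimal selection uses 3 products.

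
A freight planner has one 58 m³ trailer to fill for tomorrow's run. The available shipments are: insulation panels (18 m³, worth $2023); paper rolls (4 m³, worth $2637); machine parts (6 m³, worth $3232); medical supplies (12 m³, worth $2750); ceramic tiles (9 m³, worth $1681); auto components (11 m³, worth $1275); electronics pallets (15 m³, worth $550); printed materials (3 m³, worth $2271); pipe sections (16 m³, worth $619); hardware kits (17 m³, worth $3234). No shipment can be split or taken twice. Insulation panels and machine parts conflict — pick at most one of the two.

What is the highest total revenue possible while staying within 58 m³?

Taking paper rolls + machine parts + medical supplies + ceramic tiles + printed materials + hardware kits: 51 m³ used, 15805 in revenue.

15805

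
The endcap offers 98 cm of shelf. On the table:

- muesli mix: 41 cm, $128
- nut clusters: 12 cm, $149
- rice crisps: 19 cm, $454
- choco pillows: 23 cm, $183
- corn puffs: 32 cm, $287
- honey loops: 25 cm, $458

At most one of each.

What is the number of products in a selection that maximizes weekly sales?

4

The maximum weekly sales within 98 cm is 1348.
For example nut clusters + rice crisps + corn puffs + honey loops achieves it, using 88 cm.
All optima have 4 products.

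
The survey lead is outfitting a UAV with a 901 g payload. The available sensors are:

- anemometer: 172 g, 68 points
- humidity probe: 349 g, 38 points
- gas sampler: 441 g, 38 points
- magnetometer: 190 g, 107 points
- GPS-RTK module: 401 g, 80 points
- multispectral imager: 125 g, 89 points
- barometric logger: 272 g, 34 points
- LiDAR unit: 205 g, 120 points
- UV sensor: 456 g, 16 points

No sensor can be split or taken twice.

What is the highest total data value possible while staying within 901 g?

Best packing: anemometer + magnetometer + multispectral imager + LiDAR unit — 692 g, 384 total.
Every other selection either busts 901 g or fails to beat 384.

384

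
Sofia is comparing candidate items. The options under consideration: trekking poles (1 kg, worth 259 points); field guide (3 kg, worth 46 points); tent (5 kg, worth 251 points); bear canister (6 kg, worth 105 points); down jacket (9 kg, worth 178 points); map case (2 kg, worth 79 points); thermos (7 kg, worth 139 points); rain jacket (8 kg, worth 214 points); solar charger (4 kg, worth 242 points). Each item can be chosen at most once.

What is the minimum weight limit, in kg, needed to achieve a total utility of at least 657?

Look for the lowest-weight combination reaching 657.
Taking trekking poles + tent + solar charger gives 752 (≥ 657) for 10 kg.
Any bundle with less than 10 kg falls short of 657.

10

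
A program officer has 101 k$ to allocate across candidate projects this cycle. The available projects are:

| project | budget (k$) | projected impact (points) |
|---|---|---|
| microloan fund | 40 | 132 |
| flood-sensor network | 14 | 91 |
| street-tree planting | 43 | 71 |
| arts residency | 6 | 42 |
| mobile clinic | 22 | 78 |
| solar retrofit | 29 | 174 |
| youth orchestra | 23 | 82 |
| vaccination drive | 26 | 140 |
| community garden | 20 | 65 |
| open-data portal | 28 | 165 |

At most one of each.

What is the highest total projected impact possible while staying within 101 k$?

570

Density check — arts residency 7.00, flood-sensor network 6.50, solar retrofit 6.00 are the best per k$.
A density-first pass picks flood-sensor network + arts residency + solar retrofit + youth orchestra + open-data portal — 554 at 100 k$.
The 29 k$ tied up in arts residency and youth orchestra is better spent on vaccination drive — total rises to 570 (97 k$).
No other feasible combination exceeds 570.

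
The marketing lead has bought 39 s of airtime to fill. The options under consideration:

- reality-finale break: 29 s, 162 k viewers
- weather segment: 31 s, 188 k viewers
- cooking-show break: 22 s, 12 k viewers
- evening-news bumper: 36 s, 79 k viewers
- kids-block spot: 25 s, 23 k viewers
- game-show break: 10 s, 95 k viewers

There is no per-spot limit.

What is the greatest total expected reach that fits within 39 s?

Best packing: 3×game-show break — 30 s, 285 total.
Nothing else within 39 s beats 285.

285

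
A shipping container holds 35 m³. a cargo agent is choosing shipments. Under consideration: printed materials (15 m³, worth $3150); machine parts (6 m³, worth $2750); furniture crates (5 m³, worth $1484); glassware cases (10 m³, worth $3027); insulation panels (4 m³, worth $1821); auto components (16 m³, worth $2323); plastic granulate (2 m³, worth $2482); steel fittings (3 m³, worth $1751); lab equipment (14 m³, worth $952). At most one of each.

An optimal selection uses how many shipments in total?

Best achievable revenue is 13438.
For example printed materials + machine parts + furniture crates + insulation panels + plastic granulate + steel fittings achieves it, using 35 m³.
All optima have 6 shipments.

6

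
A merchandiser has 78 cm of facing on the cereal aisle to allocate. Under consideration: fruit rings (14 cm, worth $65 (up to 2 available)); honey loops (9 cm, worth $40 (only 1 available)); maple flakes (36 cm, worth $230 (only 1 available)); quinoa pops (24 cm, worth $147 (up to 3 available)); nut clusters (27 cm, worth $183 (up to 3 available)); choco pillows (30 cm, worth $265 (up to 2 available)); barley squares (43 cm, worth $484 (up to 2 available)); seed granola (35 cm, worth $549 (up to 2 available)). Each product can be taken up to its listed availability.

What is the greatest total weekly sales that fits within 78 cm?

1098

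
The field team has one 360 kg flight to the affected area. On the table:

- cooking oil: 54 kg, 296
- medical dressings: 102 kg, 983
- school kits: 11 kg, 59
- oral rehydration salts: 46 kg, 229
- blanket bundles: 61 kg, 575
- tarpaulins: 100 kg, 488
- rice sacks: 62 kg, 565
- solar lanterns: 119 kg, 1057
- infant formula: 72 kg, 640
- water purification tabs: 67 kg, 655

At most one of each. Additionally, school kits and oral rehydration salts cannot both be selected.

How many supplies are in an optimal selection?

Best achievable people served is 3335.
For example medical dressings + solar lanterns + infant formula + water purification tabs achieves it, using 360 kg.
All optima have 4 supplies.

4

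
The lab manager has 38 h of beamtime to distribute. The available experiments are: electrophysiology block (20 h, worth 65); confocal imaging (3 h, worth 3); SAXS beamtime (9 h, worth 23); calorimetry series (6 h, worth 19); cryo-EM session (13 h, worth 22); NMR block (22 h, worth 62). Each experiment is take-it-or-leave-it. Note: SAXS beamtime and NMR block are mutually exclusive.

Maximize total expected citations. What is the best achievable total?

110

The ratio ordering already packs tightly: electrophysiology block + confocal imaging + SAXS beamtime + calorimetry series, 38 h, 110.
That's the maximum — no feasible swap from here does better than 110.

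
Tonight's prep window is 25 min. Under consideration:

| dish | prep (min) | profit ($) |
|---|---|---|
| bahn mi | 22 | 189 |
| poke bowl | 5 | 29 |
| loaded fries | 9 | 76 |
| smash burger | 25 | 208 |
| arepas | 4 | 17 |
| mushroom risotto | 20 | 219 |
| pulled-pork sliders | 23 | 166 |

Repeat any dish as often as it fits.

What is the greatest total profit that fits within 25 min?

248

By profit per min: mushroom risotto 10.95, bahn mi 8.59, loaded fries 8.44 lead.
Poke bowl + mushroom risotto uses 25 of the 25 min and totals 248.
Nothing else within 25 min beats 248.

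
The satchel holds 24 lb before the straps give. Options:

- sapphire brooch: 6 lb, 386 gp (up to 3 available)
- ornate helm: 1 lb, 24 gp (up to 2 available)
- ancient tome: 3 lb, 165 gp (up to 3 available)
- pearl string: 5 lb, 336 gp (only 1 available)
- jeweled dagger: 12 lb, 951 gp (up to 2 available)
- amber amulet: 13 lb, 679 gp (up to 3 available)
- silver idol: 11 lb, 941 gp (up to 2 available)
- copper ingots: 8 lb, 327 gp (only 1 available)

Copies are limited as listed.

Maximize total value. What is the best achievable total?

Taking 2×ornate helm + 2×silver idol: 24 lb used, 1930 in value.

1930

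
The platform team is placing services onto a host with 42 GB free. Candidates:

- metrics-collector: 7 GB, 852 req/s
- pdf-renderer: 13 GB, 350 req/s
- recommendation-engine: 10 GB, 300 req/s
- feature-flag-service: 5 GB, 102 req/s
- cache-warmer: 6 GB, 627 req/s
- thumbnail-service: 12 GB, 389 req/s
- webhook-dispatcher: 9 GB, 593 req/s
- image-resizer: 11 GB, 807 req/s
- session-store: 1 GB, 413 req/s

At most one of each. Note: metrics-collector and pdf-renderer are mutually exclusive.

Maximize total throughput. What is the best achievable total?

3394

Ranking by ratio (throughput/GB): session-store 413.00, metrics-collector 121.71, cache-warmer 104.50, image-resizer 73.36.
Taking metrics-collector + feature-flag-service + cache-warmer + webhook-dispatcher + image-resizer + session-store: 39 GB used, 3394 in throughput.
Nothing else feasible within 42 GB beats 3394.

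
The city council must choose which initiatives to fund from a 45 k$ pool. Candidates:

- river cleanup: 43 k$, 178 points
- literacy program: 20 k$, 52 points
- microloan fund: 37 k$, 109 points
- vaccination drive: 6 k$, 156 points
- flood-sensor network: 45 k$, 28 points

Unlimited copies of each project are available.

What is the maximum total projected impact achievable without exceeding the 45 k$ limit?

Best packing: 7×vaccination drive — 42 k$, 1092 total.

1092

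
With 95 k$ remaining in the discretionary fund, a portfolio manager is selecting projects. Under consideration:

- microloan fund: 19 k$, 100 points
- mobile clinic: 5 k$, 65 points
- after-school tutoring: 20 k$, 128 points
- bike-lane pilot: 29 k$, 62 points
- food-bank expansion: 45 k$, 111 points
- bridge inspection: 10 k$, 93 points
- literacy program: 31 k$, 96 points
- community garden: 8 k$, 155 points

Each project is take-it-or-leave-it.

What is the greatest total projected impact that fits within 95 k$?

Microloan fund + mobile clinic + after-school tutoring + bridge inspection + literacy program + community garden uses 93 of the 95 k$ and totals 637.

637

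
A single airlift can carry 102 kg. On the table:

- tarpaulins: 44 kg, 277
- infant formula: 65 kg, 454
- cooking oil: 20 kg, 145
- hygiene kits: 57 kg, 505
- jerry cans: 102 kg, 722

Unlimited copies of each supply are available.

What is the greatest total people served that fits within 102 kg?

Density check — hygiene kits 8.86, cooking oil 7.25, jerry cans 7.08, infant formula 6.98 are the best per kg.
Best packing: 2×cooking oil + hygiene kits — 97 kg, 795 total.
Nothing else within 102 kg beats 795.

795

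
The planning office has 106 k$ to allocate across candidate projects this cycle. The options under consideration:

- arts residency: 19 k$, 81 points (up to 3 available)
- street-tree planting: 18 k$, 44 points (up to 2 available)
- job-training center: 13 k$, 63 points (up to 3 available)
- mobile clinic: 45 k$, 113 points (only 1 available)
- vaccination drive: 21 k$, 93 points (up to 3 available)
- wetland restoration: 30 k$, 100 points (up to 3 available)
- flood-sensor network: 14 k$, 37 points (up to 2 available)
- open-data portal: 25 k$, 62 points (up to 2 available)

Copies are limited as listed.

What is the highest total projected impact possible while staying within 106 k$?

Filling by ratio: 3×job-training center + 3×vaccination drive for 468, with 4 k$ left unused.
Dropping job-training center and vaccination drive frees 34 k$; slotting in 2×arts residency (38 k$) lifts the total to 474 at 106 k$.
Every other selection either busts 106 k$ or exceeds an availability limit or fails to beat 474.

474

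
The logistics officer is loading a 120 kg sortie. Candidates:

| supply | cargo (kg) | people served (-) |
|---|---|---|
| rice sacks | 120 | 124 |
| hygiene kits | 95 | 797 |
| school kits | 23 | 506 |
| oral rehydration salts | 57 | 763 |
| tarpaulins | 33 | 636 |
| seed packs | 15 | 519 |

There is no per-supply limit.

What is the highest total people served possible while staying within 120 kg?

4152

Best packing: 8×seed packs — 120 kg, 4152 total.
That's the maximum — no swap from here does better than 4152.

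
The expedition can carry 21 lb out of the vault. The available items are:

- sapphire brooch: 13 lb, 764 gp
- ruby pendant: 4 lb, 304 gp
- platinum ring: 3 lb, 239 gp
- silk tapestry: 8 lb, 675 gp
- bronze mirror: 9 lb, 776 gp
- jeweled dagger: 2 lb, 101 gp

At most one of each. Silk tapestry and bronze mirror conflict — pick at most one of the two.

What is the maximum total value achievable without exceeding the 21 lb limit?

1439

Taking sapphire brooch + silk tapestry: 21 lb used, 1439 in value.
Next best is ruby pendant + platinum ring + bronze mirror + jeweled dagger at 1420 (18 lb) — short by 19.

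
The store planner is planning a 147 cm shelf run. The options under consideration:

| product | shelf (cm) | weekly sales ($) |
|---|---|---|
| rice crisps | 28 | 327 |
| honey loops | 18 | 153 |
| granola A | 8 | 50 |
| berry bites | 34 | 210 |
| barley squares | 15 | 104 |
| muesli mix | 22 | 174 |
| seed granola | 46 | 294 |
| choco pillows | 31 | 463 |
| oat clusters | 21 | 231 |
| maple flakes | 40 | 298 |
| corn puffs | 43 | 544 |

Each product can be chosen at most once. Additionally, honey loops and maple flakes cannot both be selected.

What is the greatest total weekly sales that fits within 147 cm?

The ratio heuristic lands on rice crisps + honey loops + choco pillows + oat clusters + corn puffs (1718) but leaves 6 cm idle.
The 18 cm tied up in honey loops is better spent on muesli mix — total rises to 1739 (145 cm).
Nothing else feasible within 147 cm beats 1739.

1739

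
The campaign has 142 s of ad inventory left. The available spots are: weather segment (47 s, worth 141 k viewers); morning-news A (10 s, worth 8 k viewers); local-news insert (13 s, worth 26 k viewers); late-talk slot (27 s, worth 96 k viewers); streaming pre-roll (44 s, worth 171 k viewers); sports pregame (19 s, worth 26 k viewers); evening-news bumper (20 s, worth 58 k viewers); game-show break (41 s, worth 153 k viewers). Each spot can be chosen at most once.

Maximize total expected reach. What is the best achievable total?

486

Taking morning-news A + late-talk slot + streaming pre-roll + evening-news bumper + game-show break: 142 s used, 486 in expected reach.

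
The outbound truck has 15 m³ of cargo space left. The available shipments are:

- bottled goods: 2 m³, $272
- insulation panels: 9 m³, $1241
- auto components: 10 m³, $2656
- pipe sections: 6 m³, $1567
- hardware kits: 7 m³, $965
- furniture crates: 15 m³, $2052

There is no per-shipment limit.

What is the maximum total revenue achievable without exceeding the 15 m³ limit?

By revenue per m³: auto components 265.60, pipe sections 261.17, insulation panels 137.89, hardware kits 137.86 lead.
The ratio heuristic lands on 2×bottled goods + auto components (3200) but leaves 1 m³ idle.
Dropping bottled goods and auto components frees 12 m³; slotting in 2×pipe sections (12 m³) lifts the total to 3406 at 14 m³.
That's the maximum — no swap from here does better than 3406.

3406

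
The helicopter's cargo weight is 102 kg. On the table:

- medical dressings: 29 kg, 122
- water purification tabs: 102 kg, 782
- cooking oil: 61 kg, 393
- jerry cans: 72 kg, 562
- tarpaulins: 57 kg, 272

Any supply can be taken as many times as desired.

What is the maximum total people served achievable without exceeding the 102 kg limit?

782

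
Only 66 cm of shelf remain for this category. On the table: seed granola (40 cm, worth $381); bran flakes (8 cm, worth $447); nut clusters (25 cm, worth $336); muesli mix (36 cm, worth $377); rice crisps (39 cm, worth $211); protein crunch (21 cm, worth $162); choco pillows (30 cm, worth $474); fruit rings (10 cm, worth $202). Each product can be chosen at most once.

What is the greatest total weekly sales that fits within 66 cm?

Greedy by ratio would take bran flakes + choco pillows + fruit rings: 48 cm used, total 1123.
The 10 cm tied up in fruit rings is better spent on nut clusters — total rises to 1257 (63 cm).
Nothing else within 66 cm beats 1257.

1257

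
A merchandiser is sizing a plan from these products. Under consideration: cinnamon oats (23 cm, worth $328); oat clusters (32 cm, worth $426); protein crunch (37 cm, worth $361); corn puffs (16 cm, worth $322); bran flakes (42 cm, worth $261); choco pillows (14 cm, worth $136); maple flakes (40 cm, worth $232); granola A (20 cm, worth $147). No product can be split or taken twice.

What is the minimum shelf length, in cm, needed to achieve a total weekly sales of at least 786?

Minimise cm subject to total weekly sales ≥ 786.
cinnamon oats + corn puffs + choco pillows reaches 786 using 53 cm.
Below 53 cm the best achievable stays under 786.

53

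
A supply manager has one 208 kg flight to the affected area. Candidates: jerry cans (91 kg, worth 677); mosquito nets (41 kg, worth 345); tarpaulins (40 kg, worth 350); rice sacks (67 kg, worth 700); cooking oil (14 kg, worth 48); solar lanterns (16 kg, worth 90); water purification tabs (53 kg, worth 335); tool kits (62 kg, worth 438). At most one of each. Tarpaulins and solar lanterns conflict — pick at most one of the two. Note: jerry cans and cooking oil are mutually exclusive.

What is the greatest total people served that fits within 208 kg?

Ranking by ratio (people served/kg): rice sacks 10.45, tarpaulins 8.75, mosquito nets 8.41.
Best packing: mosquito nets + tarpaulins + rice sacks + water purification tabs — 201 kg, 1730 total.
Next best is jerry cans + tarpaulins + rice sacks at 1727 (198 kg) — short by 3.

1730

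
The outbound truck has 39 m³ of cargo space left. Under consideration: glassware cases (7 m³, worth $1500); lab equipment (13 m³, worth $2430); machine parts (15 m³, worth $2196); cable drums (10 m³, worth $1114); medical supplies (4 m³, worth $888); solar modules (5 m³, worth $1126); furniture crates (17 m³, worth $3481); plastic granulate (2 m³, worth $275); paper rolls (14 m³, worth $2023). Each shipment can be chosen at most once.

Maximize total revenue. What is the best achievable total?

A density-first pass picks glassware cases + medical supplies + solar modules + furniture crates + plastic granulate — 7270 at 35 m³.
Dropping glassware cases and plastic granulate frees 9 m³; slotting in lab equipment (13 m³) lifts the total to 7925 at 39 m³.
No other feasible combination exceeds 7925.

7925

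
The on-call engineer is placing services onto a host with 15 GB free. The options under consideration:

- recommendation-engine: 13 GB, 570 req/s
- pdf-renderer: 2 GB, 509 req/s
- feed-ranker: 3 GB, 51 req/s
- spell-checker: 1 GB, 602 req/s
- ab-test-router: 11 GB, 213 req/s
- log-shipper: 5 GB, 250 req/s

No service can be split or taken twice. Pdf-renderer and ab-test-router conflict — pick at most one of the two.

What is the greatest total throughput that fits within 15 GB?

1412

The ratio ordering already packs tightly: pdf-renderer + feed-ranker + spell-checker + log-shipper, 11 GB, 1412.
Runner-up pdf-renderer + spell-checker + log-shipper tops out at 1361.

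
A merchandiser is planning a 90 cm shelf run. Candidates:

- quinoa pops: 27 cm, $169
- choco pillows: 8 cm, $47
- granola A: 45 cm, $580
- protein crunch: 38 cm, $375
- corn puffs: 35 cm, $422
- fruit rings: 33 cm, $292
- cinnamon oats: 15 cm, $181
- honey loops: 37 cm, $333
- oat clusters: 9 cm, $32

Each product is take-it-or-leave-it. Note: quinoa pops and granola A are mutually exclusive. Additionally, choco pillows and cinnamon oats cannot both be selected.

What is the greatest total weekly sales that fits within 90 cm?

1049

Ranking by ratio (weekly sales/cm): granola A 12.89, cinnamon oats 12.07, corn puffs 12.06, protein crunch 9.87.
Choco pillows + granola A + corn puffs uses 88 of the 90 cm and totals 1049.
No other feasible combination exceeds 1049.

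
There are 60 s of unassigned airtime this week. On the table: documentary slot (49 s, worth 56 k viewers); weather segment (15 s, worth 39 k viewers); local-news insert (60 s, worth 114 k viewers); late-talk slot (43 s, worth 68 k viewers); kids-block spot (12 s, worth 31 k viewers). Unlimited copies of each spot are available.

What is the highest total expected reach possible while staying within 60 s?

156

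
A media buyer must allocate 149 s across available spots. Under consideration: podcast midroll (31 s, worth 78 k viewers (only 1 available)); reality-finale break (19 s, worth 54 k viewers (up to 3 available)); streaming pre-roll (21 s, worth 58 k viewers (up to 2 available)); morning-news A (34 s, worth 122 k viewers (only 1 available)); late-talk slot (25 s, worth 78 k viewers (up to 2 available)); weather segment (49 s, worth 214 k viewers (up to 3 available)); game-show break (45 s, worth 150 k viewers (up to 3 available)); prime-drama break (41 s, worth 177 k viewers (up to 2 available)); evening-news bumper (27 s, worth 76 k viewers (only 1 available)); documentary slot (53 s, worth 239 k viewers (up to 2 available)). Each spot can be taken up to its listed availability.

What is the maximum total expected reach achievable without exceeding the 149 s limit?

Taking prime-drama break + 2×documentary slot: 147 s used, 655 in expected reach.

655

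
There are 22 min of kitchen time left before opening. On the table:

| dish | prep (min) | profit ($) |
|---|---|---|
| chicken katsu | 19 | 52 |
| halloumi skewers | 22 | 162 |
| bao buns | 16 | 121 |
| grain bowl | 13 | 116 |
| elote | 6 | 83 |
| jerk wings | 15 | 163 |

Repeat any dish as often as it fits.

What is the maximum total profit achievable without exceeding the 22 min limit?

By profit per min: elote 13.83, jerk wings 10.87, grain bowl 8.92 lead.
Taking 3×elote: 18 min used, 249 in profit.
The spare 4 min is too small for any remaining dish, and no exchange beats 249.

249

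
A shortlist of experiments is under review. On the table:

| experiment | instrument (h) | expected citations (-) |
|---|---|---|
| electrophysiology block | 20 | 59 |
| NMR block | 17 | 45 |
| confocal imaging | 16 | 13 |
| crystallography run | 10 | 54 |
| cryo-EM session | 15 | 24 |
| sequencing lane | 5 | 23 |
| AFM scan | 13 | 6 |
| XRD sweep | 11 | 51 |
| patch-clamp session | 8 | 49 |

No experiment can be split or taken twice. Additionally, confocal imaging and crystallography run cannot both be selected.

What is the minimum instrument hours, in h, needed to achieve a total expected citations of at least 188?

46

Look for the lowest-instrument combination reaching 188.
Taking NMR block + crystallography run + XRD sweep + patch-clamp session gives 199 (≥ 188) for 46 h.
No combination under 46 h hits 188.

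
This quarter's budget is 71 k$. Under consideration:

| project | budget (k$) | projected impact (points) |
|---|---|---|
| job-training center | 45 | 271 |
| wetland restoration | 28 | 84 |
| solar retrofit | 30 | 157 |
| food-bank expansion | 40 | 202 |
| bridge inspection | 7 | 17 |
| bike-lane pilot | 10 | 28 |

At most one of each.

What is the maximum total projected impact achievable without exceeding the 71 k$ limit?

Taking the top-ratio projects first gives job-training center + bridge inspection + bike-lane pilot for 316 (62 k$).
But solar retrofit + food-bank expansion fits in 70 k$ and reaches 359.
Runner-up job-training center + bridge inspection + bike-lane pilot tops out at 316.

359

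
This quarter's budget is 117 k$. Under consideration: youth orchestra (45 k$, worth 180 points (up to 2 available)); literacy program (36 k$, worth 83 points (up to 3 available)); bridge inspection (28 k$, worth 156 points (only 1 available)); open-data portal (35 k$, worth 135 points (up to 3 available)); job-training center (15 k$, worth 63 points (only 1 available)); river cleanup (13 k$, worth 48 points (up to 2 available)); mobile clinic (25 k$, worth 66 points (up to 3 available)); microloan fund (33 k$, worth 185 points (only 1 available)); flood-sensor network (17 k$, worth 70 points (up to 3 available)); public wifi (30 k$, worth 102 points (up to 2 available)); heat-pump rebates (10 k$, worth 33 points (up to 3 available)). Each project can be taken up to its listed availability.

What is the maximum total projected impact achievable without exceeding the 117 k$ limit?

A density-first pass picks bridge inspection + job-training center + microloan fund + 2×flood-sensor network — 544 at 110 k$.
Dropping flood-sensor network frees 17 k$; slotting in river cleanup + heat-pump rebates (23 k$) lifts the total to 555 at 116 k$.
Every other selection either busts 117 k$ or exceeds an availability limit or fails to beat 555.

555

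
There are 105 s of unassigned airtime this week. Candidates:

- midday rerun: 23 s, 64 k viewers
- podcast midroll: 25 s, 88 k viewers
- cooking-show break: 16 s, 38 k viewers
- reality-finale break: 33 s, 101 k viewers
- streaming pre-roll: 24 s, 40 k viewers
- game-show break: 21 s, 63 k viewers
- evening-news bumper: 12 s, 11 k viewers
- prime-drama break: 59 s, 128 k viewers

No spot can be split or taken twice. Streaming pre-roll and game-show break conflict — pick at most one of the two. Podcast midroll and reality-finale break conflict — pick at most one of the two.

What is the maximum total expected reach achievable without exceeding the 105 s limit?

279

Density check — podcast midroll 3.52, reality-finale break 3.06, game-show break 3.00, midday rerun 2.78 are the best per s.
Podcast midroll + game-show break + prime-drama break uses 105 of the 105 s and totals 279.
The closest alternative, midday rerun + cooking-show break + reality-finale break + game-show break + evening-news bumper, reaches only 277.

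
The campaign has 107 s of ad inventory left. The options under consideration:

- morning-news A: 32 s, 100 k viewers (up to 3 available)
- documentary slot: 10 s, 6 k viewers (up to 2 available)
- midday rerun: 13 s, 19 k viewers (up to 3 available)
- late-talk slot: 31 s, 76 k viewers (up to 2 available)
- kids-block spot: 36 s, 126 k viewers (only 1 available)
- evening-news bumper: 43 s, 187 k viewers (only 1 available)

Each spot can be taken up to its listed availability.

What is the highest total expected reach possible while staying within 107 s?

387

Filling by ratio: 2×midday rerun + kids-block spot + evening-news bumper for 351, with 2 s left unused.
The 62 s tied up in 2×midday rerun and kids-block spot is better spent on 2×morning-news A — total rises to 387 (107 s).
That's the maximum — no swap from here does better than 387.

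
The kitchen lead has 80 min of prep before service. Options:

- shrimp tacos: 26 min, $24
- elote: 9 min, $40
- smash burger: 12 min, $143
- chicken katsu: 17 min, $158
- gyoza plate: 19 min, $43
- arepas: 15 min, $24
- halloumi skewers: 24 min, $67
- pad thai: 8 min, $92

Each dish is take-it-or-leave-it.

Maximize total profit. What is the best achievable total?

503

Density check — smash burger 11.92, pad thai 11.50, chicken katsu 9.29 are the best per min.
A density-first pass picks elote + smash burger + chicken katsu + halloumi skewers + pad thai — 500 at 70 min.
Dropping elote frees 9 min; slotting in gyoza plate (19 min) lifts the total to 503 at 80 min.
Nothing else within 80 min beats 503.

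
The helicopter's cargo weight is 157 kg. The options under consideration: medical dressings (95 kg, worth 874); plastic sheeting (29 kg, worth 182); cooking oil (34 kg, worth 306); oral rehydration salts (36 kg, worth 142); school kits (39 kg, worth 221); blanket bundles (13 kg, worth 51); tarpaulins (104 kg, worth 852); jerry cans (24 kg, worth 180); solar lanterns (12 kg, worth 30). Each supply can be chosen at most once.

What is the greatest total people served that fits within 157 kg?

Taking medical dressings + cooking oil + jerry cans: 153 kg used, 1360 in people served.
No other feasible combination exceeds 1360.

1360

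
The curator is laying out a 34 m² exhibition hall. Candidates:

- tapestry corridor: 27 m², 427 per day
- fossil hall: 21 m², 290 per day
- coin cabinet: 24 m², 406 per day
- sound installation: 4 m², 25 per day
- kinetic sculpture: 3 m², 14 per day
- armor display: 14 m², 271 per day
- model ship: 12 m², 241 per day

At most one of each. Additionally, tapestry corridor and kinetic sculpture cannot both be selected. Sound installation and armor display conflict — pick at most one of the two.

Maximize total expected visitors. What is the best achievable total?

531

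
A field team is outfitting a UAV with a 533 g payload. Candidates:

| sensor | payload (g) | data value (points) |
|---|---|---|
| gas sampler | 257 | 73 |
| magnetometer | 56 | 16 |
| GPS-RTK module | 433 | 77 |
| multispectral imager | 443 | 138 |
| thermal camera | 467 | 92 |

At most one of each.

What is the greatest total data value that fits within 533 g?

154

Taking magnetometer + multispectral imager: 499 g used, 154 in data value.
No other feasible combination exceeds 154.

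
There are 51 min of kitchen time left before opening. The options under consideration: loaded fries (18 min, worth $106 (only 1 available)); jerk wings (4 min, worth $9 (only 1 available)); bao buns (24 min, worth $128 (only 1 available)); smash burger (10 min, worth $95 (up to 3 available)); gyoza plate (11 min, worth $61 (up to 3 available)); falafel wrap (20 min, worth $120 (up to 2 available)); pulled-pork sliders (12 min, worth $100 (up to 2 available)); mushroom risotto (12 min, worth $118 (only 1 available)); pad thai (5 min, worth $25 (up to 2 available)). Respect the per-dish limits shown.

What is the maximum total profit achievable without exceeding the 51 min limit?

438

Greedy by ratio would take jerk wings + 3×smash burger + mushroom risotto + pad thai: 51 min used, total 437.
Dropping jerk wings and 2×smash burger frees 24 min; slotting in 2×pulled-pork sliders (24 min) lifts the total to 438 at 51 min.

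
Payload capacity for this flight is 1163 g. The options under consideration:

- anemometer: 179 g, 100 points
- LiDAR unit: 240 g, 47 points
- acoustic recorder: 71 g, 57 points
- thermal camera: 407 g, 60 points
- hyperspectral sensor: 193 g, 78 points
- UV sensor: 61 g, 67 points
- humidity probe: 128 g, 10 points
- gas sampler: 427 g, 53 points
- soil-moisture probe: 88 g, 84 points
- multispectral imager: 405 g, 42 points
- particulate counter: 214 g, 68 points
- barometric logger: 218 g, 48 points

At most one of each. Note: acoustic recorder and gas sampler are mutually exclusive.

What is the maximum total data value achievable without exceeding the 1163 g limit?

Density check — UV sensor 1.10, soil-moisture probe 0.95, acoustic recorder 0.80 are the best per g.
The ratio ordering already packs tightly: anemometer + acoustic recorder + hyperspectral sensor + UV sensor + humidity probe + soil-moisture probe + particulate counter + barometric logger, 1152 g, 512.

512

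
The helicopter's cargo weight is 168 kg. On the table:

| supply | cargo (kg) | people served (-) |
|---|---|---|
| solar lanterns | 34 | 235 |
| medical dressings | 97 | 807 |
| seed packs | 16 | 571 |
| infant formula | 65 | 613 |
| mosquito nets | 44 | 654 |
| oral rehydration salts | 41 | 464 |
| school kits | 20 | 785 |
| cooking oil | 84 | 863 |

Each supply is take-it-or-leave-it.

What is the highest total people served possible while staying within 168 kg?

Taking the top-ratio supplies first gives solar lanterns + seed packs + mosquito nets + oral rehydration salts + school kits for 2709 (155 kg).
Replace solar lanterns and oral rehydration salts with cooking oil: the trade gains 164 net, giving 2873 at 164 kg.
Runner-up solar lanterns + seed packs + mosquito nets + oral rehydration salts + school kits tops out at 2709.

2873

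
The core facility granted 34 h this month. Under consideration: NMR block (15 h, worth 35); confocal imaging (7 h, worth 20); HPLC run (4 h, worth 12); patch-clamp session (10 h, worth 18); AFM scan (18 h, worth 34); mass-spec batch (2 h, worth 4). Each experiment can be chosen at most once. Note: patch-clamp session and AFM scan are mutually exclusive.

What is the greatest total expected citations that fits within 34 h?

Taking the top-ratio experiments first gives NMR block + confocal imaging + HPLC run + mass-spec batch for 71 (28 h).
The 4 h tied up in HPLC run is better spent on patch-clamp session — total rises to 77 (34 h).
Next best is NMR block + confocal imaging + patch-clamp session at 73 (32 h) — short by 4.

77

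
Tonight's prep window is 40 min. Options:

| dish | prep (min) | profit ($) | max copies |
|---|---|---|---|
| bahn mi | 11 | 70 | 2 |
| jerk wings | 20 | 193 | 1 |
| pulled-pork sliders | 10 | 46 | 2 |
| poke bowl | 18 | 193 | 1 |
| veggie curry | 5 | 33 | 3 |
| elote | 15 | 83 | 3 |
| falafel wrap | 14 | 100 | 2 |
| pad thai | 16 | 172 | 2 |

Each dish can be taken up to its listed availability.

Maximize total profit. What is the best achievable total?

By profit per min: pad thai 10.75, poke bowl 10.72, jerk wings 9.65, falafel wrap 7.14 lead.
Taking the top-ratio dishes first gives veggie curry + 2×pad thai for 377 (37 min).
The 16 min tied up in pad thai is better spent on poke bowl — total rises to 398 (39 min).

398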